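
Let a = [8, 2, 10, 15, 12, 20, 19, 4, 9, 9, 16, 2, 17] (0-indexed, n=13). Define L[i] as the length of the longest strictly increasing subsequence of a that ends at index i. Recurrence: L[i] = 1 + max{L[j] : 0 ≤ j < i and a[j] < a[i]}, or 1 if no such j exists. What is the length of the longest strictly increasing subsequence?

5

   i    0    1    2    3    4    5    6    7    8    9   10   11   12
a[i]    8    2   10   15   12   20   19    4    9    9   16    2   17
L[i]    1    1    2    3    3    4    4    2    3    3    4    1    5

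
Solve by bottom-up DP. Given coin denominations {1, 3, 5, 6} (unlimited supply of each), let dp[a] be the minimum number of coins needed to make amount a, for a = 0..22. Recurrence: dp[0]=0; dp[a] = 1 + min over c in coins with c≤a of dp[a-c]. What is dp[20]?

4

 a  0  1  2  3  4  5  6  7  8  9 10 11 12 13 14 15 16 17 18 19 20 21 22
dp  0  1  2  1  2  1  1  2  2  2  2  2  2  3  3  3  3  3  3  4  4  4  4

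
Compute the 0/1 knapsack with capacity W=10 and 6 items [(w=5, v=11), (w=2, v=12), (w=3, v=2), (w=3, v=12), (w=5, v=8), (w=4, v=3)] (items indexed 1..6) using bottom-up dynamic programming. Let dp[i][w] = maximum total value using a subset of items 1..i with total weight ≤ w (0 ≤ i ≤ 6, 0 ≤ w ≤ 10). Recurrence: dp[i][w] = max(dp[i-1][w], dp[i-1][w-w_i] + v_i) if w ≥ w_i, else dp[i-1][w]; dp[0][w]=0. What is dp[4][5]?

i\w   0   1   2   3   4   5   6   7   8   9  10
  0   0   0   0   0   0   0   0   0   0   0   0
  1   0   0   0   0   0  11  11  11  11  11  11
  2   0   0  12  12  12  12  12  23  23  23  23
  3   0   0  12  12  12  14  14  23  23  23  25
  4   0   0  12  12  12  24  24  24  26  26  35
  5   0   0  12  12  12  24  24  24  26  26  35
  6   0   0  12  12  12  24  24  24  26  27  35

24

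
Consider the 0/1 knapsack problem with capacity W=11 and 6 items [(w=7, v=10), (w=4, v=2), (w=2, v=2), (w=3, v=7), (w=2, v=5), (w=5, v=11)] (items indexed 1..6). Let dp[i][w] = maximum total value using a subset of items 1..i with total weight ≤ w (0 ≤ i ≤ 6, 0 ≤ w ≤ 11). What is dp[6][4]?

i\w   0   1   2   3   4   5   6   7   8   9  10  11
  0   0   0   0   0   0   0   0   0   0   0   0   0
  1   0   0   0   0   0   0   0  10  10  10  10  10
  2   0   0   0   0   2   2   2  10  10  10  10  12
  3   0   0   2   2   2   2   4  10  10  12  12  12
  4   0   0   2   7   7   9   9  10  10  12  17  17
  5   0   0   5   7   7  12  12  14  14  15  17  17
  6   0   0   5   7   7  12  12  16  18  18  23  23

7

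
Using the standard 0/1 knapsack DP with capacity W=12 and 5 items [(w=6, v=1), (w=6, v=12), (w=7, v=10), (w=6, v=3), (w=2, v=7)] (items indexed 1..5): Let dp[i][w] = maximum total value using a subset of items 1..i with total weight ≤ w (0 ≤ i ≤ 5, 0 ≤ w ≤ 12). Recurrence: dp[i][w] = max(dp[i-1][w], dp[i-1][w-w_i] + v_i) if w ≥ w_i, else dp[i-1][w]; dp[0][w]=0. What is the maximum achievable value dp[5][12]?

i\w   0   1   2   3   4   5   6   7   8   9  10  11  12
  0   0   0   0   0   0   0   0   0   0   0   0   0   0
  1   0   0   0   0   0   0   1   1   1   1   1   1   1
  2   0   0   0   0   0   0  12  12  12  12  12  12  13
  3   0   0   0   0   0   0  12  12  12  12  12  12  13
  4   0   0   0   0   0   0  12  12  12  12  12  12  15
  5   0   0   7   7   7   7  12  12  19  19  19  19  19

19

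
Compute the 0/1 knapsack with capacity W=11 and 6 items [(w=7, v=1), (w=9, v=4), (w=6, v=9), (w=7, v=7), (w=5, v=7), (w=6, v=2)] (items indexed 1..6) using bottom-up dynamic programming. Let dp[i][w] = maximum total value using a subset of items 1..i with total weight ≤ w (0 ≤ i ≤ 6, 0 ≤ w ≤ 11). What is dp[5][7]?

9

i\w   0   1   2   3   4   5   6   7   8   9  10  11
  0   0   0   0   0   0   0   0   0   0   0   0   0
  1   0   0   0   0   0   0   0   1   1   1   1   1
  2   0   0   0   0   0   0   0   1   1   4   4   4
  3   0   0   0   0   0   0   9   9   9   9   9   9
  4   0   0   0   0   0   0   9   9   9   9   9   9
  5   0   0   0   0   0   7   9   9   9   9   9  16
  6   0   0   0   0   0   7   9   9   9   9   9  16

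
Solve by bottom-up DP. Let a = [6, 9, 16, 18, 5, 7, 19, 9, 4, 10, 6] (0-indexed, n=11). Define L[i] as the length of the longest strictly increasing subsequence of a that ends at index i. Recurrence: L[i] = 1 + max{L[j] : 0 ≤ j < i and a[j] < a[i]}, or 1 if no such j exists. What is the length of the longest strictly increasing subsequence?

5

   i    0    1    2    3    4    5    6    7    8    9   10
a[i]    6    9   16   18    5    7   19    9    4   10    6
L[i]    1    2    3    4    1    2    5    3    1    4    2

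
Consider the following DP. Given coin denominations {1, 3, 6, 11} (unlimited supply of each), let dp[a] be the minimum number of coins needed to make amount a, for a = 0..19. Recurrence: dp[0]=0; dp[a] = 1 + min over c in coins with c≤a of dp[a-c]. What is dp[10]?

 a  0  1  2  3  4  5  6  7  8  9 10 11 12 13 14 15 16 17 18 19
dp  0  1  2  1  2  3  1  2  3  2  3  1  2  3  2  3  4  2  3  4

3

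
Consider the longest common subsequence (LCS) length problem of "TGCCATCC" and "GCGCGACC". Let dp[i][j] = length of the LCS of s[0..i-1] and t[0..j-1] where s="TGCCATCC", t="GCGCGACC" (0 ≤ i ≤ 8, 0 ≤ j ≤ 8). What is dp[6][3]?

   ''  G  C  G  C  G  A  C  C
''  0  0  0  0  0  0  0  0  0
 T  0  0  0  0  0  0  0  0  0
 G  0  1  1  1  1  1  1  1  1
 C  0  1  2  2  2  2  2  2  2
 C  0  1  2  2  3  3  3  3  3
 A  0  1  2  2  3  3  4  4  4
 T  0  1  2  2  3  3  4  4  4
 C  0  1  2  2  3  3  4  5  5
 C  0  1  2  2  3  3  4  5  6

2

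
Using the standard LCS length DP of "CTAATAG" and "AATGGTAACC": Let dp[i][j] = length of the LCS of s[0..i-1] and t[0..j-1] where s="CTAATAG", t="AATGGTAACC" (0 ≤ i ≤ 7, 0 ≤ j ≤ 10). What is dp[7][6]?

   ''  A  A  T  G  G  T  A  A  C  C
''  0  0  0  0  0  0  0  0  0  0  0
 C  0  0  0  0  0  0  0  0  0  1  1
 T  0  0  0  1  1  1  1  1  1  1  1
 A  0  1  1  1  1  1  1  2  2  2  2
 A  0  1  2  2  2  2  2  2  3  3  3
 T  0  1  2  3  3  3  3  3  3  3  3
 A  0  1  2  3  3  3  3  4  4  4  4
 G  0  1  2  3  4  4  4  4  4  4  4

4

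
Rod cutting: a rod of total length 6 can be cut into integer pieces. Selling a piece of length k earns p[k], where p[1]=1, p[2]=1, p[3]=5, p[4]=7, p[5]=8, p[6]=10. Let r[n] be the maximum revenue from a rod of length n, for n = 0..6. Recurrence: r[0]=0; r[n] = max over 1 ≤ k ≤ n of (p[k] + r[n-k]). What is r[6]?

   n    0    1    2    3    4    5    6
r[n]    0    1    2    5    7    8   10

10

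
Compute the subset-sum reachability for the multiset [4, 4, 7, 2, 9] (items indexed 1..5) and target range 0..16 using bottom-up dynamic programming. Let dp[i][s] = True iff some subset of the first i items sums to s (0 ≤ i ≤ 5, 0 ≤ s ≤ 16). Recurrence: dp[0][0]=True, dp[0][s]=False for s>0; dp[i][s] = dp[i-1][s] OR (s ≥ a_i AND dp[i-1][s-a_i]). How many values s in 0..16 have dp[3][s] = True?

6

i\s   0   1   2   3   4   5   6   7   8   9  10  11  12  13  14  15  16
  0   T   F   F   F   F   F   F   F   F   F   F   F   F   F   F   F   F
  1   T   F   F   F   T   F   F   F   F   F   F   F   F   F   F   F   F
  2   T   F   F   F   T   F   F   F   T   F   F   F   F   F   F   F   F
  3   T   F   F   F   T   F   F   T   T   F   F   T   F   F   F   T   F
  4   T   F   T   F   T   F   T   T   T   T   T   T   F   T   F   T   F
  5   T   F   T   F   T   F   T   T   T   T   T   T   F   T   F   T   T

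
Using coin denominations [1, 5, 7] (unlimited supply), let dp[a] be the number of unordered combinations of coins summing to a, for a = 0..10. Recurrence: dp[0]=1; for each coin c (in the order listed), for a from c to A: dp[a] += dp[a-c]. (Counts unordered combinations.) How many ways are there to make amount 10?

after  coin     0     1     2     3     4     5     6     7     8     9    10
          1     1     1     1     1     1     1     1     1     1     1     1
          5     1     1     1     1     1     2     2     2     2     2     3
          7     1     1     1     1     1     2     2     3     3     3     4

4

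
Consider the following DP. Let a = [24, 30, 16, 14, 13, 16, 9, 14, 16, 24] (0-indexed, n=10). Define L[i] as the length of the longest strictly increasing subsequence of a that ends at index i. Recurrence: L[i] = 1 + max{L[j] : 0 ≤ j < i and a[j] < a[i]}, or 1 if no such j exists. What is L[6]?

1

   i    0    1    2    3    4    5    6    7    8    9
a[i]   24   30   16   14   13   16    9   14   16   24
L[i]    1    2    1    1    1    2    1    2    3    4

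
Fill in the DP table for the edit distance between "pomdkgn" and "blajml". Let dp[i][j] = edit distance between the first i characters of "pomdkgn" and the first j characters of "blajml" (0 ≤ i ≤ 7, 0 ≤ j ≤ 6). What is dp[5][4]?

   ''  b  l  a  j  m  l
''  0  1  2  3  4  5  6
 p  1  1  2  3  4  5  6
 o  2  2  2  3  4  5  6
 m  3  3  3  3  4  4  5
 d  4  4  4  4  4  5  5
 k  5  5  5  5  5  5  6
 g  6  6  6  6  6  6  6
 n  7  7  7  7  7  7  7

5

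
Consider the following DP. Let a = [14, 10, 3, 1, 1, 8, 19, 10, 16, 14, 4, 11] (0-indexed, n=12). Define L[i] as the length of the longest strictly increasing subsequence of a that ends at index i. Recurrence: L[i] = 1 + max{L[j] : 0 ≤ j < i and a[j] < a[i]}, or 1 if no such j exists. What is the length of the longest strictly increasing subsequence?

   i    0    1    2    3    4    5    6    7    8    9   10   11
a[i]   14   10    3    1    1    8   19   10   16   14    4   11
L[i]    1    1    1    1    1    2    3    3    4    4    2    4

4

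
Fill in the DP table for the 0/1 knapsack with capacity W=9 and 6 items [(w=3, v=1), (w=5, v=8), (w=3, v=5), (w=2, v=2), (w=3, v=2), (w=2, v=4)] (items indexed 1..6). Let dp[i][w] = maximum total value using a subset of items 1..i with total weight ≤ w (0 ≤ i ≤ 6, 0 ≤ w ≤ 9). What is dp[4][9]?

i\w   0   1   2   3   4   5   6   7   8   9
  0   0   0   0   0   0   0   0   0   0   0
  1   0   0   0   1   1   1   1   1   1   1
  2   0   0   0   1   1   8   8   8   9   9
  3   0   0   0   5   5   8   8   8  13  13
  4   0   0   2   5   5   8   8  10  13  13
  5   0   0   2   5   5   8   8  10  13  13
  6   0   0   4   5   6   9   9  12  13  14

13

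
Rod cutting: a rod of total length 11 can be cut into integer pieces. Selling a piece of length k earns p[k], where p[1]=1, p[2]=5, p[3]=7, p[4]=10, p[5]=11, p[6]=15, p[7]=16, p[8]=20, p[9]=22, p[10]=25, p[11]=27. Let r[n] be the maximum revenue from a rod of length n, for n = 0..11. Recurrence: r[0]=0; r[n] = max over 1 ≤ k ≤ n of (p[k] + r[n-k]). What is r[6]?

15

   n    0    1    2    3    4    5    6    7    8    9   10   11
r[n]    0    1    5    7   10   12   15   17   20   22   25   27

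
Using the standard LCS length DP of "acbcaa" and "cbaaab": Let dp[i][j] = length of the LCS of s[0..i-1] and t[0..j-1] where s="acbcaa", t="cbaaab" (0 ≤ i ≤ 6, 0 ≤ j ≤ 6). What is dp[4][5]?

2

   ''  c  b  a  a  a  b
''  0  0  0  0  0  0  0
 a  0  0  0  1  1  1  1
 c  0  1  1  1  1  1  1
 b  0  1  2  2  2  2  2
 c  0  1  2  2  2  2  2
 a  0  1  2  3  3  3  3
 a  0  1  2  3  4  4  4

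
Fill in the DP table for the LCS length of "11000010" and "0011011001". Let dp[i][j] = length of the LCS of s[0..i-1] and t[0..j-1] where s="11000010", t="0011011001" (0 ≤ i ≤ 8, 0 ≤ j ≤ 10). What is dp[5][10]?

5

   ''  0  0  1  1  0  1  1  0  0  1
''  0  0  0  0  0  0  0  0  0  0  0
 1  0  0  0  1  1  1  1  1  1  1  1
 1  0  0  0  1  2  2  2  2  2  2  2
 0  0  1  1  1  2  3  3  3  3  3  3
 0  0  1  2  2  2  3  3  3  4  4  4
 0  0  1  2  2  2  3  3  3  4  5  5
 0  0  1  2  2  2  3  3  3  4  5  5
 1  0  1  2  3  3  3  4  4  4  5  6
 0  0  1  2  3  3  4  4  4  5  5  6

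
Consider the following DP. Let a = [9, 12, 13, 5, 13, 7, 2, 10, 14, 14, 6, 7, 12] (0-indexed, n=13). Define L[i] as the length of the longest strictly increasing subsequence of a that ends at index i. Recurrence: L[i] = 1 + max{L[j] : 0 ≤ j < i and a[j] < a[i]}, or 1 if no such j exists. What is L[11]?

   i    0    1    2    3    4    5    6    7    8    9   10   11   12
a[i]    9   12   13    5   13    7    2   10   14   14    6    7   12
L[i]    1    2    3    1    3    2    1    3    4    4    2    3    4

3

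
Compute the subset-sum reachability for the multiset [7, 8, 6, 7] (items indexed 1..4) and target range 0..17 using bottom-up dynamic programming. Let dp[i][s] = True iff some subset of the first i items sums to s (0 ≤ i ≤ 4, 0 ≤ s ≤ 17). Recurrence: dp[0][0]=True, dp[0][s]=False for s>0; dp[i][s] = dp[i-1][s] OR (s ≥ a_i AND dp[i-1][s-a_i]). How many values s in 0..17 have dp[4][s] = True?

7

i\s   0   1   2   3   4   5   6   7   8   9  10  11  12  13  14  15  16  17
  0   T   F   F   F   F   F   F   F   F   F   F   F   F   F   F   F   F   F
  1   T   F   F   F   F   F   F   T   F   F   F   F   F   F   F   F   F   F
  2   T   F   F   F   F   F   F   T   T   F   F   F   F   F   F   T   F   F
  3   T   F   F   F   F   F   T   T   T   F   F   F   F   T   T   T   F   F
  4   T   F   F   F   F   F   T   T   T   F   F   F   F   T   T   T   F   F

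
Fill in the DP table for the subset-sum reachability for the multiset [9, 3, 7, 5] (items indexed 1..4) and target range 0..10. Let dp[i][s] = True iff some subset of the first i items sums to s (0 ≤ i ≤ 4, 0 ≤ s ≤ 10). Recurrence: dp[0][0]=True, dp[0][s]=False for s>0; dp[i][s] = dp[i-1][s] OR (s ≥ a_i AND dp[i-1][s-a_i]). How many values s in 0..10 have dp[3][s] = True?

i\s   0   1   2   3   4   5   6   7   8   9  10
  0   T   F   F   F   F   F   F   F   F   F   F
  1   T   F   F   F   F   F   F   F   F   T   F
  2   T   F   F   T   F   F   F   F   F   T   F
  3   T   F   F   T   F   F   F   T   F   T   T
  4   T   F   F   T   F   T   F   T   T   T   T

5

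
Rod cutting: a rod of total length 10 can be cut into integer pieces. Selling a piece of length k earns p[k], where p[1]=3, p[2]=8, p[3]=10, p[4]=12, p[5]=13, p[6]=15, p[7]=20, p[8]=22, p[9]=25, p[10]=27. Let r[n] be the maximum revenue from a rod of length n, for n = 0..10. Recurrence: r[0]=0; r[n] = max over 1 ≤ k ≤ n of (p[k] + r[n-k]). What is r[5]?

19

   n    0    1    2    3    4    5    6    7    8    9   10
r[n]    0    3    8   11   16   19   24   27   32   35   40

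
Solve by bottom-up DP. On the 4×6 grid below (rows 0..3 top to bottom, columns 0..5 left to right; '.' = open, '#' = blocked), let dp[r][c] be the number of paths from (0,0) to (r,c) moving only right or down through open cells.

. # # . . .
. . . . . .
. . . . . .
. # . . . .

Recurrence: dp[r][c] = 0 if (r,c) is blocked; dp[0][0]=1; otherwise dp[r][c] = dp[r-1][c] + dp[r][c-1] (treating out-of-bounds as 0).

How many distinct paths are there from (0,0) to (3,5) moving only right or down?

r\c   0   1   2   3   4   5
  0   1   0   0   0   0   0
  1   1   1   1   1   1   1
  2   1   2   3   4   5   6
  3   1   0   3   7  12  18

18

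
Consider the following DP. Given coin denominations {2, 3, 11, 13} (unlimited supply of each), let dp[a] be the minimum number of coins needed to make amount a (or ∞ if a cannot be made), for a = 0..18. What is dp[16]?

2

 a  0  1  2  3  4  5  6  7  8  9 10 11 12 13 14 15 16 17 18
dp  0  -  1  1  2  2  2  3  3  3  4  1  4  1  2  2  2  3  3
(- denotes ∞ / unreachable)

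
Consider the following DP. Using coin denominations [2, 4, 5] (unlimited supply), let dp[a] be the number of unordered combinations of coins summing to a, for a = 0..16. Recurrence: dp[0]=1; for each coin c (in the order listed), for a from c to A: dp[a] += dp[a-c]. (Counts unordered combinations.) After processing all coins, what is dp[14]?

after  coin     0     1     2     3     4     5     6     7     8     9    10    11    12    13    14    15    16
          2     1     0     1     0     1     0     1     0     1     0     1     0     1     0     1     0     1
          4     1     0     1     0     2     0     2     0     3     0     3     0     4     0     4     0     5
          5     1     0     1     0     2     1     2     1     3     2     4     2     5     3     6     4     7

6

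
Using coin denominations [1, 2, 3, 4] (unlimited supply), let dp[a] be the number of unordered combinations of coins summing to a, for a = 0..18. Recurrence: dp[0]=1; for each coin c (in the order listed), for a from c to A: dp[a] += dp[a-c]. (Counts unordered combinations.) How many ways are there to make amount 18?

84

after  coin     0     1     2     3     4     5     6     7     8     9    10    11    12    13    14    15    16    17    18
          1     1     1     1     1     1     1     1     1     1     1     1     1     1     1     1     1     1     1     1
          2     1     1     2     2     3     3     4     4     5     5     6     6     7     7     8     8     9     9    10
          3     1     1     2     3     4     5     7     8    10    12    14    16    19    21    24    27    30    33    37
          4     1     1     2     3     5     6     9    11    15    18    23    27    34    39    47    54    64    72    84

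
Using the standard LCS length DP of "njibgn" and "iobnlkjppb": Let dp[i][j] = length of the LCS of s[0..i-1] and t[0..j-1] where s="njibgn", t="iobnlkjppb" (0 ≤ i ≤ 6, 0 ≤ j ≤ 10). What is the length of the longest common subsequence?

   ''  i  o  b  n  l  k  j  p  p  b
''  0  0  0  0  0  0  0  0  0  0  0
 n  0  0  0  0  1  1  1  1  1  1  1
 j  0  0  0  0  1  1  1  2  2  2  2
 i  0  1  1  1  1  1  1  2  2  2  2
 b  0  1  1  2  2  2  2  2  2  2  3
 g  0  1  1  2  2  2  2  2  2  2  3
 n  0  1  1  2  3  3  3  3  3  3  3

3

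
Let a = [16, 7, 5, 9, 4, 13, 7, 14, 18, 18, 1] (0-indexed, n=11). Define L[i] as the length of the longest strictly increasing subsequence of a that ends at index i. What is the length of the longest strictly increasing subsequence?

   i    0    1    2    3    4    5    6    7    8    9   10
a[i]   16    7    5    9    4   13    7   14   18   18    1
L[i]    1    1    1    2    1    3    2    4    5    5    1

5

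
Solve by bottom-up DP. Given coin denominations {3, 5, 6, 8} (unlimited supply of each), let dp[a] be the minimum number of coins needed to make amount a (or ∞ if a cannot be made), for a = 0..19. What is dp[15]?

3

 a  0  1  2  3  4  5  6  7  8  9 10 11 12 13 14 15 16 17 18 19
dp  0  -  -  1  -  1  1  -  1  2  2  2  2  2  2  3  2  3  3  3
(- denotes ∞ / unreachable)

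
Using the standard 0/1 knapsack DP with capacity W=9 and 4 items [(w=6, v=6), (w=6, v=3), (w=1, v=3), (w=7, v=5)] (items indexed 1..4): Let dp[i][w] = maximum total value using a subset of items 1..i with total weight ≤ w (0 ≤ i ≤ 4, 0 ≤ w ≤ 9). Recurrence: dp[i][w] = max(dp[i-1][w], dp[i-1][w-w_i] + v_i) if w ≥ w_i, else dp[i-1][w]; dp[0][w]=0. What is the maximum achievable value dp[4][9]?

i\w   0   1   2   3   4   5   6   7   8   9
  0   0   0   0   0   0   0   0   0   0   0
  1   0   0   0   0   0   0   6   6   6   6
  2   0   0   0   0   0   0   6   6   6   6
  3   0   3   3   3   3   3   6   9   9   9
  4   0   3   3   3   3   3   6   9   9   9

9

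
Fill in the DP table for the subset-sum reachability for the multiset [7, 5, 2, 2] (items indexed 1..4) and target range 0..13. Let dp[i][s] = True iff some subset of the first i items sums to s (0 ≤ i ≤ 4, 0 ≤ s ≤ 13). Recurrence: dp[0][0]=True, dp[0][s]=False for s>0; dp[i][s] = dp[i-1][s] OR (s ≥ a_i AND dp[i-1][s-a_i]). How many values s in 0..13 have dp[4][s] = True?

8

i\s   0   1   2   3   4   5   6   7   8   9  10  11  12  13
  0   T   F   F   F   F   F   F   F   F   F   F   F   F   F
  1   T   F   F   F   F   F   F   T   F   F   F   F   F   F
  2   T   F   F   F   F   T   F   T   F   F   F   F   T   F
  3   T   F   T   F   F   T   F   T   F   T   F   F   T   F
  4   T   F   T   F   T   T   F   T   F   T   F   T   T   F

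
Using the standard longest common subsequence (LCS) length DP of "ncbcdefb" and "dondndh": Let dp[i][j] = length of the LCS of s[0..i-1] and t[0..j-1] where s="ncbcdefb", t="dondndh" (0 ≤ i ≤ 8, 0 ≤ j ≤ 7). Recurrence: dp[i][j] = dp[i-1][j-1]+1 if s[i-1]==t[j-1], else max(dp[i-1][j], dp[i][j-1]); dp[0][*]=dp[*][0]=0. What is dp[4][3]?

   ''  d  o  n  d  n  d  h
''  0  0  0  0  0  0  0  0
 n  0  0  0  1  1  1  1  1
 c  0  0  0  1  1  1  1  1
 b  0  0  0  1  1  1  1  1
 c  0  0  0  1  1  1  1  1
 d  0  1  1  1  2  2  2  2
 e  0  1  1  1  2  2  2  2
 f  0  1  1  1  2  2  2  2
 b  0  1  1  1  2  2  2  2

1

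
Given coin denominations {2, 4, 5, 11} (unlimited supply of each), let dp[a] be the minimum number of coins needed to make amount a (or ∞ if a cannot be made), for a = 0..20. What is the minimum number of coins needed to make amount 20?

 a  0  1  2  3  4  5  6  7  8  9 10 11 12 13 14 15 16 17 18 19 20
dp  0  -  1  -  1  1  2  2  2  2  2  1  3  2  3  2  2  3  3  3  3
(- denotes ∞ / unreachable)

3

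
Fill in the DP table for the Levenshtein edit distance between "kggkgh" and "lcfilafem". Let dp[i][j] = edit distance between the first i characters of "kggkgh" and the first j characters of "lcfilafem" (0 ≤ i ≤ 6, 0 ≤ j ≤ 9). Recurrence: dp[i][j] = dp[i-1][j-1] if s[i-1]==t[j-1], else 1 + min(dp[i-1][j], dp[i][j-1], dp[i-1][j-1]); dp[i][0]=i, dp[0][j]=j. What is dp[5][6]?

6

   ''  l  c  f  i  l  a  f  e  m
''  0  1  2  3  4  5  6  7  8  9
 k  1  1  2  3  4  5  6  7  8  9
 g  2  2  2  3  4  5  6  7  8  9
 g  3  3  3  3  4  5  6  7  8  9
 k  4  4  4  4  4  5  6  7  8  9
 g  5  5  5  5  5  5  6  7  8  9
 h  6  6  6  6  6  6  6  7  8  9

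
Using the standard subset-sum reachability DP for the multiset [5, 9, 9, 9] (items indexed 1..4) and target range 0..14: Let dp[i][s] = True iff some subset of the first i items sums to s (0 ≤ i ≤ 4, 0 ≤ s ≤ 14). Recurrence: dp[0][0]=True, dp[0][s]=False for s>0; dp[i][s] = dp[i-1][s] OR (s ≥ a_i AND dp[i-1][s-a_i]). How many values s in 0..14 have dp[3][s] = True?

i\s   0   1   2   3   4   5   6   7   8   9  10  11  12  13  14
  0   T   F   F   F   F   F   F   F   F   F   F   F   F   F   F
  1   T   F   F   F   F   T   F   F   F   F   F   F   F   F   F
  2   T   F   F   F   F   T   F   F   F   T   F   F   F   F   T
  3   T   F   F   F   F   T   F   F   F   T   F   F   F   F   T
  4   T   F   F   F   F   T   F   F   F   T   F   F   F   F   T

4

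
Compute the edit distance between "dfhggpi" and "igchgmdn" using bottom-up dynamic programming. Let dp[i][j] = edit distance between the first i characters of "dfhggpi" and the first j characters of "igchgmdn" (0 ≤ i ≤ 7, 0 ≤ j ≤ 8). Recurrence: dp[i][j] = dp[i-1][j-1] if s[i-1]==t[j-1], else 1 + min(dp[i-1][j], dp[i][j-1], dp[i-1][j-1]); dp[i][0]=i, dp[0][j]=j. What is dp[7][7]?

6

   ''  i  g  c  h  g  m  d  n
''  0  1  2  3  4  5  6  7  8
 d  1  1  2  3  4  5  6  6  7
 f  2  2  2  3  4  5  6  7  7
 h  3  3  3  3  3  4  5  6  7
 g  4  4  3  4  4  3  4  5  6
 g  5  5  4  4  5  4  4  5  6
 p  6  6  5  5  5  5  5  5  6
 i  7  6  6  6  6  6  6  6  6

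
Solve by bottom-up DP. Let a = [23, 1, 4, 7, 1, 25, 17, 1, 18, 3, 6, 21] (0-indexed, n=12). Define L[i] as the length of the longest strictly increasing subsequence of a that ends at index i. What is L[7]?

   i    0    1    2    3    4    5    6    7    8    9   10   11
a[i]   23    1    4    7    1   25   17    1   18    3    6   21
L[i]    1    1    2    3    1    4    4    1    5    2    3    6

1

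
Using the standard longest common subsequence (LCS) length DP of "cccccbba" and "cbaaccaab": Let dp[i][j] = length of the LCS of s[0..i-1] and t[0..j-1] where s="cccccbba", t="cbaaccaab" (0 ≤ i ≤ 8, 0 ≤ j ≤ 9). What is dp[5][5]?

2

   ''  c  b  a  a  c  c  a  a  b
''  0  0  0  0  0  0  0  0  0  0
 c  0  1  1  1  1  1  1  1  1  1
 c  0  1  1  1  1  2  2  2  2  2
 c  0  1  1  1  1  2  3  3  3  3
 c  0  1  1  1  1  2  3  3  3  3
 c  0  1  1  1  1  2  3  3  3  3
 b  0  1  2  2  2  2  3  3  3  4
 b  0  1  2  2  2  2  3  3  3  4
 a  0  1  2  3  3  3  3  4  4  4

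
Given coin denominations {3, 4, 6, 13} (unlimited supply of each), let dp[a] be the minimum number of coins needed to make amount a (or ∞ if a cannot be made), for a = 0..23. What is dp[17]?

 a  0  1  2  3  4  5  6  7  8  9 10 11 12 13 14 15 16 17 18 19 20 21 22 23
dp  0  -  -  1  1  -  1  2  2  2  2  3  2  1  3  3  2  2  3  2  3  3  3  3
(- denotes ∞ / unreachable)

2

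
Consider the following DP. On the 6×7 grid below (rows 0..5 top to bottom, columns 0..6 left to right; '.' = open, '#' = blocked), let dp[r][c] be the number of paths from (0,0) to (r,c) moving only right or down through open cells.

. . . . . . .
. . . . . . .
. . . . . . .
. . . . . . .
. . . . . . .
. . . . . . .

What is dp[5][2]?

r\c   0   1   2   3   4   5   6
  0   1   1   1   1   1   1   1
  1   1   2   3   4   5   6   7
  2   1   3   6  10  15  21  28
  3   1   4  10  20  35  56  84
  4   1   5  15  35  70 126 210
  5   1   6  21  56 126 252 462

21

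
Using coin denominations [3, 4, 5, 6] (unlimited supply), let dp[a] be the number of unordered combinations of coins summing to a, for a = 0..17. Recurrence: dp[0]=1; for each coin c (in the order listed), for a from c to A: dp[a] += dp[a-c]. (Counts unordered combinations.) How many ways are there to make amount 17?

after  coin     0     1     2     3     4     5     6     7     8     9    10    11    12    13    14    15    16    17
          3     1     0     0     1     0     0     1     0     0     1     0     0     1     0     0     1     0     0
          4     1     0     0     1     1     0     1     1     1     1     1     1     2     1     1     2     2     1
          5     1     0     0     1     1     1     1     1     2     2     2     2     3     3     3     4     4     4
          6     1     0     0     1     1     1     2     1     2     3     3     3     5     4     5     7     7     7

7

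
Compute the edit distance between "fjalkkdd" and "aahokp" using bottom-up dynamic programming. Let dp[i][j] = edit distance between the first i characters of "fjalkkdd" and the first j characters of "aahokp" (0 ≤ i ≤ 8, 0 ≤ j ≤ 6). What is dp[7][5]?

5

   ''  a  a  h  o  k  p
''  0  1  2  3  4  5  6
 f  1  1  2  3  4  5  6
 j  2  2  2  3  4  5  6
 a  3  2  2  3  4  5  6
 l  4  3  3  3  4  5  6
 k  5  4  4  4  4  4  5
 k  6  5  5  5  5  4  5
 d  7  6  6  6  6  5  5
 d  8  7  7  7  7  6  6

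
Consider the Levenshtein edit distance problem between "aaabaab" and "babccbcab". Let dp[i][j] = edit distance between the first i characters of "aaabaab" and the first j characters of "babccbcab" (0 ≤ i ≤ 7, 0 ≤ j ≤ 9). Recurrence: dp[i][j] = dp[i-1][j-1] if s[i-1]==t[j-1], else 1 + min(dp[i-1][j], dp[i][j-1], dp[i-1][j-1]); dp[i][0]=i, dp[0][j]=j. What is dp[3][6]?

   ''  b  a  b  c  c  b  c  a  b
''  0  1  2  3  4  5  6  7  8  9
 a  1  1  1  2  3  4  5  6  7  8
 a  2  2  1  2  3  4  5  6  6  7
 a  3  3  2  2  3  4  5  6  6  7
 b  4  3  3  2  3  4  4  5  6  6
 a  5  4  3  3  3  4  5  5  5  6
 a  6  5  4  4  4  4  5  6  5  6
 b  7  6  5  4  5  5  4  5  6  5

5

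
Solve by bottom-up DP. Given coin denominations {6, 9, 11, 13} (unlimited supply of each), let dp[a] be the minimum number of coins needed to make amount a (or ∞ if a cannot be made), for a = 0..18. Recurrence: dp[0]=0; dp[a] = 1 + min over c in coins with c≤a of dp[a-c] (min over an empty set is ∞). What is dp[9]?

1

 a  0  1  2  3  4  5  6  7  8  9 10 11 12 13 14 15 16 17 18
dp  0  -  -  -  -  -  1  -  -  1  -  1  2  1  -  2  -  2  2
(- denotes ∞ / unreachable)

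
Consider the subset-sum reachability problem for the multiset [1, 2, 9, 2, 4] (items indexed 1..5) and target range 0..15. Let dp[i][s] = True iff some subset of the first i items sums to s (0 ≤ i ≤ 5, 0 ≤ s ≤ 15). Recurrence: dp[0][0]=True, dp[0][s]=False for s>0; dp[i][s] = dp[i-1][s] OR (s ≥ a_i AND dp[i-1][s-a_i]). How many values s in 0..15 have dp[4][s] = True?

i\s   0   1   2   3   4   5   6   7   8   9  10  11  12  13  14  15
  0   T   F   F   F   F   F   F   F   F   F   F   F   F   F   F   F
  1   T   T   F   F   F   F   F   F   F   F   F   F   F   F   F   F
  2   T   T   T   T   F   F   F   F   F   F   F   F   F   F   F   F
  3   T   T   T   T   F   F   F   F   F   T   T   T   T   F   F   F
  4   T   T   T   T   T   T   F   F   F   T   T   T   T   T   T   F
  5   T   T   T   T   T   T   T   T   T   T   T   T   T   T   T   T

12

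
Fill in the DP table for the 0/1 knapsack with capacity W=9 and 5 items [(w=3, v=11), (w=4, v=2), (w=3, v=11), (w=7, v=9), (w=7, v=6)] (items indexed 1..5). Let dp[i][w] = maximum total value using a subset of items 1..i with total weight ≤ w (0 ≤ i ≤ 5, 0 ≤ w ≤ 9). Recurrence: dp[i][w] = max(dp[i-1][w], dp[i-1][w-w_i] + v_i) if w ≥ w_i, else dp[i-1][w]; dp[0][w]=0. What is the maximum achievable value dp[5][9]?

22

i\w   0   1   2   3   4   5   6   7   8   9
  0   0   0   0   0   0   0   0   0   0   0
  1   0   0   0  11  11  11  11  11  11  11
  2   0   0   0  11  11  11  11  13  13  13
  3   0   0   0  11  11  11  22  22  22  22
  4   0   0   0  11  11  11  22  22  22  22
  5   0   0   0  11  11  11  22  22  22  22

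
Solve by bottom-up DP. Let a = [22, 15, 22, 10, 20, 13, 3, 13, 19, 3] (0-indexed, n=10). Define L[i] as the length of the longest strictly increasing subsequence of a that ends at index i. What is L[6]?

1

   i    0    1    2    3    4    5    6    7    8    9
a[i]   22   15   22   10   20   13    3   13   19    3
L[i]    1    1    2    1    2    2    1    2    3    1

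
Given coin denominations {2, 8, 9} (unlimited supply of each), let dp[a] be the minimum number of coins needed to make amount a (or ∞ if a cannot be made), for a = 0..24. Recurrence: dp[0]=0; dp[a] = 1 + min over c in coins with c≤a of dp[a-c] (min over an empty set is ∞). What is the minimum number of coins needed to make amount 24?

 a  0  1  2  3  4  5  6  7  8  9 10 11 12 13 14 15 16 17 18 19 20 21 22 23 24
dp  0  -  1  -  2  -  3  -  1  1  2  2  3  3  4  4  2  2  2  3  3  4  4  5  3
(- denotes ∞ / unreachable)

3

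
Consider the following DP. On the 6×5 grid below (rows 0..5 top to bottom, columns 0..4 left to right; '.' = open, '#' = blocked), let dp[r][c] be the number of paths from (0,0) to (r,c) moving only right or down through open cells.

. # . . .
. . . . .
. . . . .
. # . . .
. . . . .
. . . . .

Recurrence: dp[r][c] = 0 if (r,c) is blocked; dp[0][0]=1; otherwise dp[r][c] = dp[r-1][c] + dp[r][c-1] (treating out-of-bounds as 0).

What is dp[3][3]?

7

r\c   0   1   2   3   4
  0   1   0   0   0   0
  1   1   1   1   1   1
  2   1   2   3   4   5
  3   1   0   3   7  12
  4   1   1   4  11  23
  5   1   2   6  17  40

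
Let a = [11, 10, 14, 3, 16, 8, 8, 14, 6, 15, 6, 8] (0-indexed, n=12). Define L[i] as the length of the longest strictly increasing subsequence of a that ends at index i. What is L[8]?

   i    0    1    2    3    4    5    6    7    8    9   10   11
a[i]   11   10   14    3   16    8    8   14    6   15    6    8
L[i]    1    1    2    1    3    2    2    3    2    4    2    3

2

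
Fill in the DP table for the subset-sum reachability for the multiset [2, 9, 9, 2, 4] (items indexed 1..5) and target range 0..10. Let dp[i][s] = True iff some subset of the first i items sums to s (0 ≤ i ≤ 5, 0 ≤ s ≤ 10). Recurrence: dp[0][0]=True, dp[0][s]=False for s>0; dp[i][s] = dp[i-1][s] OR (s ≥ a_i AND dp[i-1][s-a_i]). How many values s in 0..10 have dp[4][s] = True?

i\s   0   1   2   3   4   5   6   7   8   9  10
  0   T   F   F   F   F   F   F   F   F   F   F
  1   T   F   T   F   F   F   F   F   F   F   F
  2   T   F   T   F   F   F   F   F   F   T   F
  3   T   F   T   F   F   F   F   F   F   T   F
  4   T   F   T   F   T   F   F   F   F   T   F
  5   T   F   T   F   T   F   T   F   T   T   F

4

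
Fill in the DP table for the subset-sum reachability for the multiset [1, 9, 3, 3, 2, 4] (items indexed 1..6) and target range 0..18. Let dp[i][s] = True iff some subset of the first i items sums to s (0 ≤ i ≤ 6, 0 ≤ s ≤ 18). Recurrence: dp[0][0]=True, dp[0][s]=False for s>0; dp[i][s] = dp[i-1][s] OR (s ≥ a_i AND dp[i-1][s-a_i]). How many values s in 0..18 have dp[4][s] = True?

i\s   0   1   2   3   4   5   6   7   8   9  10  11  12  13  14  15  16  17  18
  0   T   F   F   F   F   F   F   F   F   F   F   F   F   F   F   F   F   F   F
  1   T   T   F   F   F   F   F   F   F   F   F   F   F   F   F   F   F   F   F
  2   T   T   F   F   F   F   F   F   F   T   T   F   F   F   F   F   F   F   F
  3   T   T   F   T   T   F   F   F   F   T   T   F   T   T   F   F   F   F   F
  4   T   T   F   T   T   F   T   T   F   T   T   F   T   T   F   T   T   F   F
  5   T   T   T   T   T   T   T   T   T   T   T   T   T   T   T   T   T   T   T
  6   T   T   T   T   T   T   T   T   T   T   T   T   T   T   T   T   T   T   T

12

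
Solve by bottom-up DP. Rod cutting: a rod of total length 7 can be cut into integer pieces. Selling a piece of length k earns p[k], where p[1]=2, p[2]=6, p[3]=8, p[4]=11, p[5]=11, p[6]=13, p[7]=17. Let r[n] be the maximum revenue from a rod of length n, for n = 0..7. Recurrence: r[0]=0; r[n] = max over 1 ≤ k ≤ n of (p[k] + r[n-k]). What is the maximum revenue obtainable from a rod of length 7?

20

   n    0    1    2    3    4    5    6    7
r[n]    0    2    6    8   12   14   18   20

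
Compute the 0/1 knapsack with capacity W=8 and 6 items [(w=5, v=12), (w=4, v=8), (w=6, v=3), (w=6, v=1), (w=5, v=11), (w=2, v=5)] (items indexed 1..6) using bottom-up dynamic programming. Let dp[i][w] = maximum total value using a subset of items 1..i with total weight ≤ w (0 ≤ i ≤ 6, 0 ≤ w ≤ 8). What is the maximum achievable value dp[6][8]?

17

i\w   0   1   2   3   4   5   6   7   8
  0   0   0   0   0   0   0   0   0   0
  1   0   0   0   0   0  12  12  12  12
  2   0   0   0   0   8  12  12  12  12
  3   0   0   0   0   8  12  12  12  12
  4   0   0   0   0   8  12  12  12  12
  5   0   0   0   0   8  12  12  12  12
  6   0   0   5   5   8  12  13  17  17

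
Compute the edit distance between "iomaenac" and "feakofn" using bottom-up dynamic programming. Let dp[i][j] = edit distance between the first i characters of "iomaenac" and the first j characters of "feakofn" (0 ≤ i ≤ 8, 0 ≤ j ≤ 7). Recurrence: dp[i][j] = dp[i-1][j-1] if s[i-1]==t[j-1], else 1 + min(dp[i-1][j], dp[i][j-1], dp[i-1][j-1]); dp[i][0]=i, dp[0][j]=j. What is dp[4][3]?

   ''  f  e  a  k  o  f  n
''  0  1  2  3  4  5  6  7
 i  1  1  2  3  4  5  6  7
 o  2  2  2  3  4  4  5  6
 m  3  3  3  3  4  5  5  6
 a  4  4  4  3  4  5  6  6
 e  5  5  4  4  4  5  6  7
 n  6  6  5  5  5  5  6  6
 a  7  7  6  5  6  6  6  7
 c  8  8  7  6  6  7  7  7

3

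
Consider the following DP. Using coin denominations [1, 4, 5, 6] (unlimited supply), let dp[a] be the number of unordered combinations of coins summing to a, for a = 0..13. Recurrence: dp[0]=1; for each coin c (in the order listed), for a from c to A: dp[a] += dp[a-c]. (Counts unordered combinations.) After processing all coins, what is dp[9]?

after  coin     0     1     2     3     4     5     6     7     8     9    10    11    12    13
          1     1     1     1     1     1     1     1     1     1     1     1     1     1     1
          4     1     1     1     1     2     2     2     2     3     3     3     3     4     4
          5     1     1     1     1     2     3     3     3     4     5     6     6     7     8
          6     1     1     1     1     2     3     4     4     5     6     8     9    11    12

6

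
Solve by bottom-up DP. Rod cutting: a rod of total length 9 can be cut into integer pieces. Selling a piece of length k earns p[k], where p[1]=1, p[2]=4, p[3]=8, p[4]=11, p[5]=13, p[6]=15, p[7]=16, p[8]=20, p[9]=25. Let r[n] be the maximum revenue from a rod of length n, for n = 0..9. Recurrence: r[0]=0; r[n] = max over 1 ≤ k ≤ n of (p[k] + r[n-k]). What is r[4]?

   n    0    1    2    3    4    5    6    7    8    9
r[n]    0    1    4    8   11   13   16   19   22   25

11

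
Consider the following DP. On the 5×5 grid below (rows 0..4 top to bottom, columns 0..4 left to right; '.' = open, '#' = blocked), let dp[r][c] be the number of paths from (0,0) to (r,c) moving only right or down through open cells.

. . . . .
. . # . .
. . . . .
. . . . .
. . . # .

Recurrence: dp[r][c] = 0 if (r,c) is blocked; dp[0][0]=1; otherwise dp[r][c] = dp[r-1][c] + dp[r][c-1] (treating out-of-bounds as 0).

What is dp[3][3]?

r\c   0   1   2   3   4
  0   1   1   1   1   1
  1   1   2   0   1   2
  2   1   3   3   4   6
  3   1   4   7  11  17
  4   1   5  12   0  17

11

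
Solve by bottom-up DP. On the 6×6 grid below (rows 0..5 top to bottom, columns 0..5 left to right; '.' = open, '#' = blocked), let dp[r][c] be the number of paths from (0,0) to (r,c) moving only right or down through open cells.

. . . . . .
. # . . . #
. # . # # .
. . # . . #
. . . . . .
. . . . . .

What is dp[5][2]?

r\c   0   1   2   3   4   5
  0   1   1   1   1   1   1
  1   1   0   1   2   3   0
  2   1   0   1   0   0   0
  3   1   1   0   0   0   0
  4   1   2   2   2   2   2
  5   1   3   5   7   9  11

5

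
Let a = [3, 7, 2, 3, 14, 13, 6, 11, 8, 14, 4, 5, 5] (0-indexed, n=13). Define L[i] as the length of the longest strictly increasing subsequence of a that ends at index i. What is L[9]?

5

   i    0    1    2    3    4    5    6    7    8    9   10   11   12
a[i]    3    7    2    3   14   13    6   11    8   14    4    5    5
L[i]    1    2    1    2    3    3    3    4    4    5    3    4    4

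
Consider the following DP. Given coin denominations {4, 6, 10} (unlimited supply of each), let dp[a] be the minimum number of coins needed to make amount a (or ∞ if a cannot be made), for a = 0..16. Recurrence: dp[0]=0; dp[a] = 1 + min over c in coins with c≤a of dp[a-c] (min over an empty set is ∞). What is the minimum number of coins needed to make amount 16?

 a  0  1  2  3  4  5  6  7  8  9 10 11 12 13 14 15 16
dp  0  -  -  -  1  -  1  -  2  -  1  -  2  -  2  -  2
(- denotes ∞ / unreachable)

2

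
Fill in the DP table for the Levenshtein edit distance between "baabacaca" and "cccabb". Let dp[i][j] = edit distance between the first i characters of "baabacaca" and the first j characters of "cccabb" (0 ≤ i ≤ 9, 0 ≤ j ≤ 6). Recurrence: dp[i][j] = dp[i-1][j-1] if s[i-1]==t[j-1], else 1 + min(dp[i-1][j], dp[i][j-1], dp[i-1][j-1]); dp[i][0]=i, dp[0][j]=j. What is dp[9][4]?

6

   ''  c  c  c  a  b  b
''  0  1  2  3  4  5  6
 b  1  1  2  3  4  4  5
 a  2  2  2  3  3  4  5
 a  3  3  3  3  3  4  5
 b  4  4  4  4  4  3  4
 a  5  5  5  5  4  4  4
 c  6  5  5  5  5  5  5
 a  7  6  6  6  5  6  6
 c  8  7  6  6  6  6  7
 a  9  8  7  7  6  7  7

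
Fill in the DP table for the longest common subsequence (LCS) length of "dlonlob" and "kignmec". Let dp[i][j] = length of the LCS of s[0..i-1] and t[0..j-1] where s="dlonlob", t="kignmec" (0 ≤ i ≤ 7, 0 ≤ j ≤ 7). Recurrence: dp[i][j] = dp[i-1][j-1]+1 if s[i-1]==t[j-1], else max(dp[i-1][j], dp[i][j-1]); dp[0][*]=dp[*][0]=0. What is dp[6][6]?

1

   ''  k  i  g  n  m  e  c
''  0  0  0  0  0  0  0  0
 d  0  0  0  0  0  0  0  0
 l  0  0  0  0  0  0  0  0
 o  0  0  0  0  0  0  0  0
 n  0  0  0  0  1  1  1  1
 l  0  0  0  0  1  1  1  1
 o  0  0  0  0  1  1  1  1
 b  0  0  0  0  1  1  1  1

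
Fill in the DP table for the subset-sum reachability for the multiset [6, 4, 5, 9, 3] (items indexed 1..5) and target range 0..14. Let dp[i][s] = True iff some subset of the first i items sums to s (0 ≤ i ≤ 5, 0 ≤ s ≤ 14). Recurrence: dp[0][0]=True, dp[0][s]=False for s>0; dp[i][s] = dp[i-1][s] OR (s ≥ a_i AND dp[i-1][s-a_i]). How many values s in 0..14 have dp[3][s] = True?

i\s   0   1   2   3   4   5   6   7   8   9  10  11  12  13  14
  0   T   F   F   F   F   F   F   F   F   F   F   F   F   F   F
  1   T   F   F   F   F   F   T   F   F   F   F   F   F   F   F
  2   T   F   F   F   T   F   T   F   F   F   T   F   F   F   F
  3   T   F   F   F   T   T   T   F   F   T   T   T   F   F   F
  4   T   F   F   F   T   T   T   F   F   T   T   T   F   T   T
  5   T   F   F   T   T   T   T   T   T   T   T   T   T   T   T

7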